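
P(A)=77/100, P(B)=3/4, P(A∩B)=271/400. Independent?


P(A)×P(B) = 231/400
P(A∩B) = 271/400
Not equal → NOT independent

No, not independent


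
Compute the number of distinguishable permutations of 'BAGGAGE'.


Letters: 7, freq: {'B': 1, 'A': 2, 'G': 3, 'E': 1}
7!/(1!×2!×3!×1!) = 5040/12 = 420

420


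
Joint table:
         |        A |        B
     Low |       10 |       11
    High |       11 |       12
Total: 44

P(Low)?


P(Low) = (10+11)/44 = 21/44

P(Low) = 21/44 ≈ 47.73%


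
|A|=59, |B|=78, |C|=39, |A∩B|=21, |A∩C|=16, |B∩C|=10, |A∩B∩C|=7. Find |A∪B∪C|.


|A∪B∪C| = 59+78+39-21-16-10+7 = 136

|A∪B∪C| = 136


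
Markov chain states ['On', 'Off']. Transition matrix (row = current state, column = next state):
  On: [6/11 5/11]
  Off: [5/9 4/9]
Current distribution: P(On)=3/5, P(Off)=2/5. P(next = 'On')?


P(next=On) = Σᵢ P(now=i)×P(i→On)
= 3/5×6/11 + 2/5×5/9
= 18/55 + 2/9 = 272/495

P = 272/495 ≈ 0.5495


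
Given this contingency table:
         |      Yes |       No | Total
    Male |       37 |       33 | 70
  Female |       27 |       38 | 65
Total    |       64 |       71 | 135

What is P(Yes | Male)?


P(Yes | Male) = 37/(37+33) = 37/70

P(Yes|Male) = 37/70 ≈ 52.86%


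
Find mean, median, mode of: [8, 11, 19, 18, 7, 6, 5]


Sorted: [5, 6, 7, 8, 11, 18, 19]
Mean = 74/7
Median = 8
Freq: {8: 1, 11: 1, 19: 1, 18: 1, 7: 1, 6: 1, 5: 1}
Mode: No mode

Mean=74/7, Median=8, Mode=No mode


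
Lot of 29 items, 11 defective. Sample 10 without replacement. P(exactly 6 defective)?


Hypergeometric: C(11,6)×C(18,4)/C(29,10)
= 462×3060/20030010 = 612/8671

P(X=6) = 612/8671 ≈ 7.06%


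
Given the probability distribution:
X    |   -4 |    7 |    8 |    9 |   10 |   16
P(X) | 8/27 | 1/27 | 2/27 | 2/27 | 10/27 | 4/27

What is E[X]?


E[X] = Σ x·P(X=x)
= (-4)×(8/27) + (7)×(1/27) + (8)×(2/27) + (9)×(2/27) + (10)×(10/27) + (16)×(4/27)
= 173/27

E[X] = 173/27


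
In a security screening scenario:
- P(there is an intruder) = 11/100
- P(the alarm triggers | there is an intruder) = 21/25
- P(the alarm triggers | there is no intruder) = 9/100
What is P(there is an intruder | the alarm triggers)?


Using Bayes' theorem:
P(A|B) = P(B|A)·P(A) / P(B)

P(the alarm triggers) = 21/25 × 11/100 + 9/100 × 89/100
= 231/2500 + 801/10000 = 69/400

P(there is an intruder|the alarm triggers) = (231/2500) / (69/400) = 308/575

P(there is an intruder|the alarm triggers) = 308/575 ≈ 53.57%


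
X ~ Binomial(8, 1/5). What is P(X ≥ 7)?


P(X ≥ 7) = Σ P(X=i) for i=7..8
P(X=7) = 32/390625
P(X=8) = 1/390625
Sum = 33/390625

P(X ≥ 7) = 33/390625 ≈ 0.01%


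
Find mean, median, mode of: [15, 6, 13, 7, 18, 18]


Sorted: [6, 7, 13, 15, 18, 18]
Mean = 77/6
Median = 14
Freq: {15: 1, 6: 1, 13: 1, 7: 1, 18: 2}
Mode: [18]

Mean=77/6, Median=14, Mode=18


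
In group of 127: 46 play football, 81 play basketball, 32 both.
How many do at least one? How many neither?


|A∪B| = 46+81-32 = 95
Neither = 127-95 = 32

At least one: 95; Neither: 32


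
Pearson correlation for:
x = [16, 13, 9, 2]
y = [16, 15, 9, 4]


n=4, Σx=40, Σy=44, Σxy=540, Σx²=510, Σy²=578
r = (4×540 - 40×44)/√((4×510 - 40²)(4×578 - 44²))
= 400/√(440×376) = 400/√165440 ≈ 400/406.7432 ≈ 0.9834

r ≈ 0.9834


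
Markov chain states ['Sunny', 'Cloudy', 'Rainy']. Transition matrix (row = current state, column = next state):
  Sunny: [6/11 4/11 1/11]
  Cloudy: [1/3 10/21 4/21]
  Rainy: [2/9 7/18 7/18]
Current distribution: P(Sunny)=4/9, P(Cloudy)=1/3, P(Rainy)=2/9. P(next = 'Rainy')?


P(next=Rainy) = Σᵢ P(now=i)×P(i→Rainy)
= 4/9×1/11 + 1/3×4/21 + 2/9×7/18
= 4/99 + 4/63 + 7/81 = 1187/6237

P = 1187/6237 ≈ 0.1903


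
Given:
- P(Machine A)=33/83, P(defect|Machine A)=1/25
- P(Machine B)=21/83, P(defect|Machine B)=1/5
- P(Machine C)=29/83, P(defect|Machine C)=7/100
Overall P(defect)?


P(B) = Σ P(B|Aᵢ)×P(Aᵢ)
  1/25×33/83 = 33/2075
  1/5×21/83 = 21/415
  7/100×29/83 = 203/8300
Sum = 151/1660

P(defect) = 151/1660 ≈ 9.10%


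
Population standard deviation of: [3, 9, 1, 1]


Mean = 14/4 = 7/2
  (3-7/2)²=1/4
  (9-7/2)²=121/4
  (1-7/2)²=25/4
  (1-7/2)²=25/4
Σ(x-μ)² = 43
σ² = 43/4

σ = √(43/4) ≈ 3.2787


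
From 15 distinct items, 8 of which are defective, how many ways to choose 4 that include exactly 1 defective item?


Choose 1 of the 8 defective items and 3 of the other 7 items:
C(8,1)×C(7,3) = 8×35 = 280

280


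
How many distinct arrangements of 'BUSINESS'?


Letters: 8, freq: {'B': 1, 'U': 1, 'S': 3, 'I': 1, 'N': 1, 'E': 1}
8!/(1!×1!×3!×1!×1!×1!) = 40320/6 = 6720

6720


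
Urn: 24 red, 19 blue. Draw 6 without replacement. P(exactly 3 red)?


Hypergeometric: C(24,3)×C(19,3)/C(43,6)
= 2024×969/6096454 = 51612/160433

P(X=3) = 51612/160433 ≈ 32.17%


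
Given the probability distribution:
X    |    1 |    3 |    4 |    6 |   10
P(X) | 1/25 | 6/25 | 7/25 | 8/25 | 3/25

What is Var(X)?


E[X] = 5
E[X²] = 151/5
Var(X) = E[X²] - (E[X])² = 151/5 - 25 = 26/5

Var(X) = 26/5 ≈ 5.2000


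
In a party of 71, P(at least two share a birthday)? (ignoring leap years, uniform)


P(all different) = Π(365-i)/365 for i=0..70
= 0.000679
P(match) = 1 - 0.000679 = 0.999321

P ≈ 0.9993 ≈ 99.93%


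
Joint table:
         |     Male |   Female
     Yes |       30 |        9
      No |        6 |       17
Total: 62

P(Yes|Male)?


P(Yes|Male) = 30/(30+6) = 30/36 = 5/6

P = 5/6 ≈ 83.33%


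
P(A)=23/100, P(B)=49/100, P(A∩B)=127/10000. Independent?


P(A)×P(B) = 1127/10000
P(A∩B) = 127/10000
Not equal → NOT independent

No, not independent


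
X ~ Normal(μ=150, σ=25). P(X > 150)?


z = (150-150)/25 = 0.0
P(X > 150) = 1 - P(Z ≤ 0.0) = 1 - 0.5000 = 0.5000

P(X > 150) ≈ 0.5000


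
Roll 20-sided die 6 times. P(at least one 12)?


P(no 12)^6 = (19/20)^6 = 47045881/64000000
P(≥1) = 1 - 47045881/64000000 = 16954119/64000000

P = 16954119/64000000 ≈ 26.49%


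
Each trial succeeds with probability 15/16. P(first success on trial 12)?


Geometric: P(X=12) = (1-p)^(k-1)×p = (1/16)^11×15/16 = 15/281474976710656

P(X=12) = 15/281474976710656 ≈ 0.00%


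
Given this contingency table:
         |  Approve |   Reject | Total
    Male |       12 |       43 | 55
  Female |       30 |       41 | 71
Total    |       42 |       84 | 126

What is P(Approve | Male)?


P(Approve | Male) = 12/(12+43) = 12/55

P(Approve|Male) = 12/55 ≈ 21.82%


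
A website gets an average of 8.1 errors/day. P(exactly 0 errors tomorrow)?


Poisson(λ=8.1): P(X=0) = e^(-λ)×λ^k/k!
= e^(-8.1) × 8.1^0 / 0!
≈ 0.0003035391381 × 1 / 1 ≈ 0.000304

P(X=0) ≈ 0.000304 ≈ 0.03%


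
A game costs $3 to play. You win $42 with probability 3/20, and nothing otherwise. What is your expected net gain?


E[gain] = (42-3)×3/20 + (-3)×17/20
= 117/20 - 51/20 = 33/10

Expected net gain = $33/10 ≈ $3.30


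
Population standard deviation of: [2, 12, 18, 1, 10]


Mean = 43/5
  (2-43/5)²=1089/25
  (12-43/5)²=289/25
  (18-43/5)²=2209/25
  (1-43/5)²=1444/25
  (10-43/5)²=49/25
Σ(x-μ)² = 1016/5
σ² = (1016/5)/5 = 1016/25

σ = √(1016/25) ≈ 6.3750


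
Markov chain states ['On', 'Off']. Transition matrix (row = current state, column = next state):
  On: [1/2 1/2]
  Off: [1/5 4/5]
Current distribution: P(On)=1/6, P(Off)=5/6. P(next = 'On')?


P(next=On) = Σᵢ P(now=i)×P(i→On)
= 1/6×1/2 + 5/6×1/5
= 1/12 + 1/6 = 1/4

P = 1/4 ≈ 0.2500


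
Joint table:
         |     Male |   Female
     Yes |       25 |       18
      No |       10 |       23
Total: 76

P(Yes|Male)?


P(Yes|Male) = 25/(25+10) = 25/35 = 5/7

P = 5/7 ≈ 71.43%


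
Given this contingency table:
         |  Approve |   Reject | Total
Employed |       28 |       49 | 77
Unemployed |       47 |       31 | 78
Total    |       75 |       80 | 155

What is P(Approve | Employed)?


P(Approve | Employed) = 28/(28+49) = 28/77 = 4/11

P(Approve|Employed) = 4/11 ≈ 36.36%


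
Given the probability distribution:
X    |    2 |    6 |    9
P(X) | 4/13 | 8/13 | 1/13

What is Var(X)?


E[X] = 5
E[X²] = 385/13
Var(X) = E[X²] - (E[X])² = 385/13 - 25 = 60/13

Var(X) = 60/13 ≈ 4.6154


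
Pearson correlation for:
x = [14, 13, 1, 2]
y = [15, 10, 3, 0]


n=4, Σx=30, Σy=28, Σxy=343, Σx²=370, Σy²=334
r = (4×343 - 30×28)/√((4×370 - 30²)(4×334 - 28²))
= 532/√(580×552) = 532/√320160 ≈ 532/565.8268 ≈ 0.9402

r ≈ 0.9402


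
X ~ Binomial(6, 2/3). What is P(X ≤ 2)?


P(X ≤ 2) = Σ P(X=i) for i=0..2
P(X=0) = 1/729
P(X=1) = 4/243
P(X=2) = 20/243
Sum = 73/729

P(X ≤ 2) = 73/729 ≈ 10.01%


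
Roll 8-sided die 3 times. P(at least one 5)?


P(no 5)^3 = (7/8)^3 = 343/512
P(≥1) = 1 - 343/512 = 169/512

P = 169/512 ≈ 33.01%


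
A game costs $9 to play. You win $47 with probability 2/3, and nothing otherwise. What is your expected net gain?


E[gain] = (47-9)×2/3 + (-9)×1/3
= 76/3 - 3 = 67/3

Expected net gain = $67/3 ≈ $22.33


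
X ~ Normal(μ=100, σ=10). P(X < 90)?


z = (90-100)/10 = -1.0
P(Z < -1.0) = 0.1587

P(X < 90) ≈ 0.1587


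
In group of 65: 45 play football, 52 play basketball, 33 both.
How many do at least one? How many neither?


|A∪B| = 45+52-33 = 64
Neither = 65-64 = 1

At least one: 64; Neither: 1


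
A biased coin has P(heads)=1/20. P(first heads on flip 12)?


Geometric: P(X=12) = (1-p)^(k-1)×p = (19/20)^11×1/20 = 116490258898219/4096000000000000

P(X=12) = 116490258898219/4096000000000000 ≈ 2.84%


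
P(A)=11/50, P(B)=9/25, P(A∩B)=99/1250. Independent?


P(A)×P(B) = 99/1250
P(A∩B) = 99/1250
Equal ✓ → Independent

Yes, independent


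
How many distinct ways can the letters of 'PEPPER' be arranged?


Letters: 6, freq: {'P': 3, 'E': 2, 'R': 1}
6!/(3!×2!×1!) = 720/12 = 60

60


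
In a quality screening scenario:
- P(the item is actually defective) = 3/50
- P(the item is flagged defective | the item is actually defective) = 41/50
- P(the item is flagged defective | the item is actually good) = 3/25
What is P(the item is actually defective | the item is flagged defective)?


Using Bayes' theorem:
P(A|B) = P(B|A)·P(A) / P(B)

P(the item is flagged defective) = 41/50 × 3/50 + 3/25 × 47/50
= 123/2500 + 141/1250 = 81/500

P(the item is actually defective|the item is flagged defective) = (123/2500) / (81/500) = 41/135

P(the item is actually defective|the item is flagged defective) = 41/135 ≈ 30.37%


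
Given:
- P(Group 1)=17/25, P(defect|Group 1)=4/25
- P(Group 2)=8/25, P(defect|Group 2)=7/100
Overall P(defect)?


P(B) = Σ P(B|Aᵢ)×P(Aᵢ)
  4/25×17/25 = 68/625
  7/100×8/25 = 14/625
Sum = 82/625

P(defect) = 82/625 ≈ 13.12%


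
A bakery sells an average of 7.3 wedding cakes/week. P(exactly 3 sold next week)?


Poisson(λ=7.3): P(X=3) = e^(-λ)×λ^k/k!
= e^(-7.3) × 7.3^3 / 3!
≈ 0.0006755387752 × 389.017 / 6 ≈ 0.043799

P(X=3) ≈ 0.043799 ≈ 4.38%


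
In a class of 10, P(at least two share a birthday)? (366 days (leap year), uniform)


P(all different) = Π(366-i)/366 for i=0..9
= 0.883355
P(match) = 1 - 0.883355 = 0.116645

P ≈ 0.1166 ≈ 11.66%


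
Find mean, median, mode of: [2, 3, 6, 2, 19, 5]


Sorted: [2, 2, 3, 5, 6, 19]
Mean = 37/6
Median = 4
Freq: {2: 2, 3: 1, 6: 1, 19: 1, 5: 1}
Mode: [2]

Mean=37/6, Median=4, Mode=2


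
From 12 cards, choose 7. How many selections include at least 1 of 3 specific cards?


Complement: C(12,7) - C(9,7) = 792 - 36 = 756

756


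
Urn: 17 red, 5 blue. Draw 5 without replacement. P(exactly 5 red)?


Hypergeometric: C(17,5)×C(5,0)/C(22,5)
= 6188×1/26334 = 442/1881

P(X=5) = 442/1881 ≈ 23.50%


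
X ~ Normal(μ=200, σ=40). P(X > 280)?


z = (280-200)/40 = 2.0
P(X > 280) = 1 - P(Z ≤ 2.0) = 1 - 0.9772 = 0.0228

P(X > 280) ≈ 0.0228


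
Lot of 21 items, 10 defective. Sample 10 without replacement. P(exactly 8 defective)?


Hypergeometric: C(10,8)×C(11,2)/C(21,10)
= 45×55/352716 = 825/117572

P(X=8) = 825/117572 ≈ 0.70%


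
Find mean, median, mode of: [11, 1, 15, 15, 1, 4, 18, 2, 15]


Sorted: [1, 1, 2, 4, 11, 15, 15, 15, 18]
Mean = 82/9
Median = 11
Freq: {11: 1, 1: 2, 15: 3, 4: 1, 18: 1, 2: 1}
Mode: [15]

Mean=82/9, Median=11, Mode=15


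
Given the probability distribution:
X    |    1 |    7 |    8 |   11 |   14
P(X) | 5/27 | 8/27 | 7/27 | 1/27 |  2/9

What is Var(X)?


E[X] = 212/27
E[X²] = 238/3
Var(X) = E[X²] - (E[X])² = 238/3 - 44944/729 = 12890/729

Var(X) = 12890/729 ≈ 17.6818


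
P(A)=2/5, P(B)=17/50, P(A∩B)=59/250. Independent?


P(A)×P(B) = 17/125
P(A∩B) = 59/250
Not equal → NOT independent

No, not independent


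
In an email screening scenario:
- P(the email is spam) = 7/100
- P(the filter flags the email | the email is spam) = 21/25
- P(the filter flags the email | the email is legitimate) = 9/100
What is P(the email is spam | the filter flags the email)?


Using Bayes' theorem:
P(A|B) = P(B|A)·P(A) / P(B)

P(the filter flags the email) = 21/25 × 7/100 + 9/100 × 93/100
= 147/2500 + 837/10000 = 57/400

P(the email is spam|the filter flags the email) = (147/2500) / (57/400) = 196/475

P(the email is spam|the filter flags the email) = 196/475 ≈ 41.26%


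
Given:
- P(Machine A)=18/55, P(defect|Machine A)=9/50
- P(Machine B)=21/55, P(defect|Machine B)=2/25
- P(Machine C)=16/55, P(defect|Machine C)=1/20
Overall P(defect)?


P(B) = Σ P(B|Aᵢ)×P(Aᵢ)
  9/50×18/55 = 81/1375
  2/25×21/55 = 42/1375
  1/20×16/55 = 4/275
Sum = 13/125

P(defect) = 13/125 ≈ 10.40%


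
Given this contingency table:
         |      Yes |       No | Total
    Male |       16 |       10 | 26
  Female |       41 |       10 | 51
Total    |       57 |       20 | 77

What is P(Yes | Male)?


P(Yes | Male) = 16/(16+10) = 16/26 = 8/13

P(Yes|Male) = 8/13 ≈ 61.54%


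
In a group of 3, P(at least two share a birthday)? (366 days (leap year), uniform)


P(all different) = Π(366-i)/366 for i=0..2
= 0.991818
P(match) = 1 - 0.991818 = 0.008182

P ≈ 0.0082 ≈ 0.82%


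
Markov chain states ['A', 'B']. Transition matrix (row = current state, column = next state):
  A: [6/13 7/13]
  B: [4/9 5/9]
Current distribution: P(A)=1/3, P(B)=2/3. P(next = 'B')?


P(next=B) = Σᵢ P(now=i)×P(i→B)
= 1/3×7/13 + 2/3×5/9
= 7/39 + 10/27 = 193/351

P = 193/351 ≈ 0.5499


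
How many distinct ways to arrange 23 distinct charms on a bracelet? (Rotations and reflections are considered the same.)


Free circular arrangements: rotations and reflections both identified.
(n-1)!/2 = 22!/2 = 1124000727777607680000/2 = 562000363888803840000

562000363888803840000


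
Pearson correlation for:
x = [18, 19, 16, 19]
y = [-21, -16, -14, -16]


n=4, Σx=72, Σy=-67, Σxy=-1210, Σx²=1302, Σy²=1149
r = (4×(-1210) - 72×(-67))/√((4×1302 - 72²)(4×1149 - (-67)²))
= -16/√(24×107) = -16/√2568 ≈ -16/50.6754 ≈ -0.3157

r ≈ -0.3157


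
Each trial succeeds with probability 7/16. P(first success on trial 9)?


Geometric: P(X=9) = (1-p)^(k-1)×p = (9/16)^8×7/16 = 301327047/68719476736

P(X=9) = 301327047/68719476736 ≈ 0.44%


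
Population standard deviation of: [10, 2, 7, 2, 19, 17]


Mean = 57/6 = 19/2
  (10-19/2)²=1/4
  (2-19/2)²=225/4
  (7-19/2)²=25/4
  (2-19/2)²=225/4
  (19-19/2)²=361/4
  (17-19/2)²=225/4
Σ(x-μ)² = 531/2
σ² = (531/2)/6 = 177/4

σ = √(177/4) ≈ 6.6521


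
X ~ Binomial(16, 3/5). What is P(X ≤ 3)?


P(X ≤ 3) = Σ P(X=i) for i=0..3
P(X=0) = 65536/152587890625
P(X=1) = 1572864/152587890625
P(X=2) = 3538944/30517578125
P(X=3) = 24772608/30517578125
Sum = 28639232/30517578125

P(X ≤ 3) = 28639232/30517578125 ≈ 0.09%


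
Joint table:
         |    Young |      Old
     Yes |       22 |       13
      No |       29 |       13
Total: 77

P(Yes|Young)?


P(Yes|Young) = 22/(22+29) = 22/51

P = 22/51 ≈ 43.14%


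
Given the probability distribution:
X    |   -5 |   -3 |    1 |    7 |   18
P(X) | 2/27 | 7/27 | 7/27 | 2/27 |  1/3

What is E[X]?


E[X] = Σ x·P(X=x)
= (-5)×(2/27) + (-3)×(7/27) + (1)×(7/27) + (7)×(2/27) + (18)×(1/3)
= 152/27

E[X] = 152/27


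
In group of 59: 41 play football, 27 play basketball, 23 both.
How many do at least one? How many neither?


|A∪B| = 41+27-23 = 45
Neither = 59-45 = 14

At least one: 45; Neither: 14


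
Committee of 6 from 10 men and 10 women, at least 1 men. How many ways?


Count by #men:
  1M,5W: C(10,1)×C(10,5)=2520
  2M,4W: C(10,2)×C(10,4)=9450
  3M,3W: C(10,3)×C(10,3)=14400
  4M,2W: C(10,4)×C(10,2)=9450
  5M,1W: C(10,5)×C(10,1)=2520
  6M,0W: C(10,6)×C(10,0)=210
Total = 38550

38550


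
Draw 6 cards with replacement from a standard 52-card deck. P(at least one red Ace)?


P(not a red Ace) = 50/52 = 25/26
P(none in 6 draws) = (25/26)^6 = 244140625/308915776
P(≥1 red Ace) = 1 - 244140625/308915776 = 64775151/308915776

P = 64775151/308915776 ≈ 20.97%


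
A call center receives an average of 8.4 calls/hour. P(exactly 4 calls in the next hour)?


Poisson(λ=8.4): P(X=4) = e^(-λ)×λ^k/k!
= e^(-8.4) × 8.4^4 / 4!
≈ 0.0002248673242 × 4978.7136 / 24 ≈ 0.046648

P(X=4) ≈ 0.046648 ≈ 4.66%


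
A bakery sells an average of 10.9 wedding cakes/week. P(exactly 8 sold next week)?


Poisson(λ=10.9): P(X=8) = e^(-λ)×λ^k/k!
= e^(-10.9) × 10.9^8 / 8!
≈ 1.8458234e-05 × 199256264.169 / 40320 ≈ 0.091218

P(X=8) ≈ 0.091218 ≈ 9.12%


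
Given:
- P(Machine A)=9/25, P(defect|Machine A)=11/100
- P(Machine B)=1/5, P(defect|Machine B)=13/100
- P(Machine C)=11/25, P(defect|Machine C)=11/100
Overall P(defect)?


P(B) = Σ P(B|Aᵢ)×P(Aᵢ)
  11/100×9/25 = 99/2500
  13/100×1/5 = 13/500
  11/100×11/25 = 121/2500
Sum = 57/500

P(defect) = 57/500 ≈ 11.40%


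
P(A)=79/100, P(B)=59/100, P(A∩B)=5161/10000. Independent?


P(A)×P(B) = 4661/10000
P(A∩B) = 5161/10000
Not equal → NOT independent

No, not independent


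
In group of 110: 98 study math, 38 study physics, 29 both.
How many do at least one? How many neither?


|A∪B| = 98+38-29 = 107
Neither = 110-107 = 3

At least one: 107; Neither: 3


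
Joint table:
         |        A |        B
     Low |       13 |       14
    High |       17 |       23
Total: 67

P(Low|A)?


P(Low|A) = 13/(13+17) = 13/30

P = 13/30 ≈ 43.33%


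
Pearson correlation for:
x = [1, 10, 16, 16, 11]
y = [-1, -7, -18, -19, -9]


n=5, Σx=54, Σy=-54, Σxy=-762, Σx²=734, Σy²=816
r = (5×(-762) - 54×(-54))/√((5×734 - 54²)(5×816 - (-54)²))
= -894/√(754×1164) = -894/√877656 ≈ -894/936.8330 ≈ -0.9543

r ≈ -0.9543


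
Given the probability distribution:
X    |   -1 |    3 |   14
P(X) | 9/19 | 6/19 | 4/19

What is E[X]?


E[X] = Σ x·P(X=x)
= (-1)×(9/19) + (3)×(6/19) + (14)×(4/19)
= 65/19

E[X] = 65/19


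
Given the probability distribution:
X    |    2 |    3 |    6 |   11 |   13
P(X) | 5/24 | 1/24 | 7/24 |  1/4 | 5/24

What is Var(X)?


E[X] = 31/4
E[X²] = 463/6
Var(X) = E[X²] - (E[X])² = 463/6 - 961/16 = 821/48

Var(X) = 821/48 ≈ 17.1042


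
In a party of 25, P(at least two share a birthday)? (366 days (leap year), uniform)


P(all different) = Π(366-i)/366 for i=0..24
= 0.432316
P(match) = 1 - 0.432316 = 0.567684

P ≈ 0.5677 ≈ 56.77%


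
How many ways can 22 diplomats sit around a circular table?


Circular arrangements of 22 distinct objects: fix one position to break rotational symmetry.
(n-1)! = 21! = 51090942171709440000

51090942171709440000


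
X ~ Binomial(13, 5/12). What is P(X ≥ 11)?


P(X ≥ 11) = Σ P(X=i) for i=11..13
P(X=11) = 31103515625/17832200896512
P(X=12) = 22216796875/106993205379072
P(X=13) = 1220703125/106993205379072
Sum = 11669921875/5944066965504

P(X ≥ 11) = 11669921875/5944066965504 ≈ 0.20%


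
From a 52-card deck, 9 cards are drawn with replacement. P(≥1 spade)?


P(not a spade) = 39/52 = 3/4
P(none in 9 draws) = (3/4)^9 = 19683/262144
P(≥1 spade) = 1 - 19683/262144 = 242461/262144

P = 242461/262144 ≈ 92.49%


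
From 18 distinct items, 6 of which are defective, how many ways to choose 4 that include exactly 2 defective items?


Choose 2 of the 6 defective items and 2 of the other 12 items:
C(6,2)×C(12,2) = 15×66 = 990

990


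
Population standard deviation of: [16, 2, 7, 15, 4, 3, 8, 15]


Mean = 70/8 = 35/4
  (16-35/4)²=841/16
  (2-35/4)²=729/16
  (7-35/4)²=49/16
  (15-35/4)²=625/16
  (4-35/4)²=361/16
  (3-35/4)²=529/16
  (8-35/4)²=9/16
  (15-35/4)²=625/16
Σ(x-μ)² = 471/2
σ² = (471/2)/8 = 471/16

σ = √(471/16) ≈ 5.4256


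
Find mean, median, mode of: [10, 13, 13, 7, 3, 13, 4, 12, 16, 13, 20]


Sorted: [3, 4, 7, 10, 12, 13, 13, 13, 13, 16, 20]
Mean = 124/11
Median = 13
Freq: {10: 1, 13: 4, 7: 1, 3: 1, 4: 1, 12: 1, 16: 1, 20: 1}
Mode: [13]

Mean=124/11, Median=13, Mode=13


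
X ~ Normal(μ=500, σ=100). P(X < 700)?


z = (700-500)/100 = 2.0
P(Z < 2.0) = 0.9772

P(X < 700) ≈ 0.9772


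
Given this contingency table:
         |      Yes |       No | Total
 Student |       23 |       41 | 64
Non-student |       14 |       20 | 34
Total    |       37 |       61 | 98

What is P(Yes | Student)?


P(Yes | Student) = 23/(23+41) = 23/64

P(Yes|Student) = 23/64 ≈ 35.94%


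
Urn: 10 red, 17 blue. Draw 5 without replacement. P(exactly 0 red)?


Hypergeometric: C(10,0)×C(17,5)/C(27,5)
= 1×6188/80730 = 238/3105

P(X=0) = 238/3105 ≈ 7.67%


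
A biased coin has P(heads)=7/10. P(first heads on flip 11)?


Geometric: P(X=11) = (1-p)^(k-1)×p = (3/10)^10×7/10 = 413343/100000000000

P(X=11) = 413343/100000000000 ≈ 0.00%


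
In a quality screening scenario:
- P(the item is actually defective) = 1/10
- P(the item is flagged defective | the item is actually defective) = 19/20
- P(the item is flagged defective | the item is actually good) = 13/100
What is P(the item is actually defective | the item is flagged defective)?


Using Bayes' theorem:
P(A|B) = P(B|A)·P(A) / P(B)

P(the item is flagged defective) = 19/20 × 1/10 + 13/100 × 9/10
= 19/200 + 117/1000 = 53/250

P(the item is actually defective|the item is flagged defective) = (19/200) / (53/250) = 95/212

P(the item is actually defective|the item is flagged defective) = 95/212 ≈ 44.81%


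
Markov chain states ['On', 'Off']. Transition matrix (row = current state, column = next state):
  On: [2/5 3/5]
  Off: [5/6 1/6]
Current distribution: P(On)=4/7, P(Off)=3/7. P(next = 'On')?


P(next=On) = Σᵢ P(now=i)×P(i→On)
= 4/7×2/5 + 3/7×5/6
= 8/35 + 5/14 = 41/70

P = 41/70 ≈ 0.5857


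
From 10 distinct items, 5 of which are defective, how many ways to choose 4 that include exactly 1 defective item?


Choose 1 of the 5 defective items and 3 of the other 5 items:
C(5,1)×C(5,3) = 5×10 = 50

50


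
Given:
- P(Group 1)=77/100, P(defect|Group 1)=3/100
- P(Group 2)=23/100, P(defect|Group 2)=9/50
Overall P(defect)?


P(B) = Σ P(B|Aᵢ)×P(Aᵢ)
  3/100×77/100 = 231/10000
  9/50×23/100 = 207/5000
Sum = 129/2000

P(defect) = 129/2000 ≈ 6.45%


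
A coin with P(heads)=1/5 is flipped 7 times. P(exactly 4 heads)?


Binomial: P(X=4) = C(7,4)×p^4×(1-p)^3
= 35 × 1/625 × 64/125 = 448/15625

P(X=4) = 448/15625 ≈ 2.87%


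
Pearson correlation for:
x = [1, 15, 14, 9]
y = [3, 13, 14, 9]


n=4, Σx=39, Σy=39, Σxy=475, Σx²=503, Σy²=455
r = (4×475 - 39×39)/√((4×503 - 39²)(4×455 - 39²))
= 379/√(491×299) = 379/√146809 ≈ 379/383.1566 ≈ 0.9892

r ≈ 0.9892


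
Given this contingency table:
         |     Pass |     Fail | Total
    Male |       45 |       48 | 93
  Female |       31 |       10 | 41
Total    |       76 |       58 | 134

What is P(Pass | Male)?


P(Pass | Male) = 45/(45+48) = 45/93 = 15/31

P(Pass|Male) = 15/31 ≈ 48.39%


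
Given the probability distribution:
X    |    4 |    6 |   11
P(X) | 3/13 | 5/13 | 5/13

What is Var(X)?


E[X] = 97/13
E[X²] = 833/13
Var(X) = E[X²] - (E[X])² = 833/13 - 9409/169 = 1420/169

Var(X) = 1420/169 ≈ 8.4024


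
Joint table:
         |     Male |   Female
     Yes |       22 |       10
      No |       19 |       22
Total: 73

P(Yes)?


P(Yes) = (22+10)/73 = 32/73

P(Yes) = 32/73 ≈ 43.84%


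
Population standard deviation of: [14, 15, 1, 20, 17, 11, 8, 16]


Mean = 102/8 = 51/4
  (14-51/4)²=25/16
  (15-51/4)²=81/16
  (1-51/4)²=2209/16
  (20-51/4)²=841/16
  (17-51/4)²=289/16
  (11-51/4)²=49/16
  (8-51/4)²=361/16
  (16-51/4)²=169/16
Σ(x-μ)² = 503/2
σ² = (503/2)/8 = 503/16

σ = √(503/16) ≈ 5.6069


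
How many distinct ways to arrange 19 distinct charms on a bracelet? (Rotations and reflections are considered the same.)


Free circular arrangements: rotations and reflections both identified.
(n-1)!/2 = 18!/2 = 6402373705728000/2 = 3201186852864000

3201186852864000


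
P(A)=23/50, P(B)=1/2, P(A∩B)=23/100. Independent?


P(A)×P(B) = 23/100
P(A∩B) = 23/100
Equal ✓ → Independent

Yes, independent


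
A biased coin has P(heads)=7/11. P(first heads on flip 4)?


Geometric: P(X=4) = (1-p)^(k-1)×p = (4/11)^3×7/11 = 448/14641

P(X=4) = 448/14641 ≈ 3.06%


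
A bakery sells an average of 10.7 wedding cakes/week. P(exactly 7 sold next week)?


Poisson(λ=10.7): P(X=7) = e^(-λ)×λ^k/k!
= e^(-10.7) × 10.7^7 / 7!
≈ 2.254493791e-05 × 16057814.7648 / 5040 ≈ 0.071830

P(X=7) ≈ 0.071830 ≈ 7.18%


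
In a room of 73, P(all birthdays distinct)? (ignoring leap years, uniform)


P(all different) = Π(365-i)/365 for i=0..72
= (365/365)×(364/365)×...×(293/365)
= 0.000439

P ≈ 0.0004 ≈ 0.04%


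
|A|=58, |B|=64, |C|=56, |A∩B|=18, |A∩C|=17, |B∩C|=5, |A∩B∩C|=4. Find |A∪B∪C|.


|A∪B∪C| = 58+64+56-18-17-5+4 = 142

|A∪B∪C| = 142


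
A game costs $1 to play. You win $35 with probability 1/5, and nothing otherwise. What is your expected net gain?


E[gain] = (35-1)×1/5 + (-1)×4/5
= 34/5 - 4/5 = 6

Expected net gain = $6 ≈ $6.00


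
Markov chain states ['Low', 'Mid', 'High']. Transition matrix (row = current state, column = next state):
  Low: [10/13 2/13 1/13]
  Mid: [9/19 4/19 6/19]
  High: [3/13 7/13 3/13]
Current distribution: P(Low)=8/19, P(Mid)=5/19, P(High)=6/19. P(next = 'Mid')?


P(next=Mid) = Σᵢ P(now=i)×P(i→Mid)
= 8/19×2/13 + 5/19×4/19 + 6/19×7/13
= 16/247 + 20/361 + 42/247 = 1362/4693

P = 1362/4693 ≈ 0.2902


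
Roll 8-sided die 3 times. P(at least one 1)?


P(no 1)^3 = (7/8)^3 = 343/512
P(≥1) = 1 - 343/512 = 169/512

P = 169/512 ≈ 33.01%


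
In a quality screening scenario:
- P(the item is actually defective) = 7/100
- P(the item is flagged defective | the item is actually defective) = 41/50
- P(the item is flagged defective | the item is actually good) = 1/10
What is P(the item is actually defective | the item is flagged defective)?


Using Bayes' theorem:
P(A|B) = P(B|A)·P(A) / P(B)

P(the item is flagged defective) = 41/50 × 7/100 + 1/10 × 93/100
= 287/5000 + 93/1000 = 94/625

P(the item is actually defective|the item is flagged defective) = (287/5000) / (94/625) = 287/752

P(the item is actually defective|the item is flagged defective) = 287/752 ≈ 38.16%


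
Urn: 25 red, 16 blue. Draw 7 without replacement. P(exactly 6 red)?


Hypergeometric: C(25,6)×C(16,1)/C(41,7)
= 177100×16/22481940 = 141680/1124097

P(X=6) = 141680/1124097 ≈ 12.60%


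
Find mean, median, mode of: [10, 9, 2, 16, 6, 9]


Sorted: [2, 6, 9, 9, 10, 16]
Mean = 52/6 = 26/3
Median = 9
Freq: {10: 1, 9: 2, 2: 1, 16: 1, 6: 1}
Mode: [9]

Mean=26/3, Median=9, Mode=9


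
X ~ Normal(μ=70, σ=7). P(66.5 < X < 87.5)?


z₁=(66.5-70)/7=-0.5, z₂=(87.5-70)/7=2.5
P = Φ(2.5) - Φ(-0.5) = 0.993790 - 0.308538 = 0.685252 ≈ 0.6853

P(66.5 < X < 87.5) ≈ 0.6853


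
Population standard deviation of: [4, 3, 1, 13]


Mean = 21/4
  (4-21/4)²=25/16
  (3-21/4)²=81/16
  (1-21/4)²=289/16
  (13-21/4)²=961/16
Σ(x-μ)² = 339/4
σ² = (339/4)/4 = 339/16

σ = √(339/16) ≈ 4.6030


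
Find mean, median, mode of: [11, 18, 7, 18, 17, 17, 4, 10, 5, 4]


Sorted: [4, 4, 5, 7, 10, 11, 17, 17, 18, 18]
Mean = 111/10
Median = 21/2
Freq: {11: 1, 18: 2, 7: 1, 17: 2, 4: 2, 10: 1, 5: 1}
Mode: [4, 17, 18]

Mean=111/10, Median=21/2, Mode=[4, 17, 18]


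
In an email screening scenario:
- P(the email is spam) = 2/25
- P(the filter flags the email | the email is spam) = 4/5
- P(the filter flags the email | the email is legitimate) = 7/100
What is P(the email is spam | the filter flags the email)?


Using Bayes' theorem:
P(A|B) = P(B|A)·P(A) / P(B)

P(the filter flags the email) = 4/5 × 2/25 + 7/100 × 23/25
= 8/125 + 161/2500 = 321/2500

P(the email is spam|the filter flags the email) = (8/125) / (321/2500) = 160/321

P(the email is spam|the filter flags the email) = 160/321 ≈ 49.84%


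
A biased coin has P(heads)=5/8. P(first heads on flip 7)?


Geometric: P(X=7) = (1-p)^(k-1)×p = (3/8)^6×5/8 = 3645/2097152

P(X=7) = 3645/2097152 ≈ 0.17%


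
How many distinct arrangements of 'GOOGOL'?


Letters: 6, freq: {'G': 2, 'O': 3, 'L': 1}
6!/(2!×3!×1!) = 720/12 = 60

60


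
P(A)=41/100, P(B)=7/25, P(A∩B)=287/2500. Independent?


P(A)×P(B) = 287/2500
P(A∩B) = 287/2500
Equal ✓ → Independent

Yes, independent


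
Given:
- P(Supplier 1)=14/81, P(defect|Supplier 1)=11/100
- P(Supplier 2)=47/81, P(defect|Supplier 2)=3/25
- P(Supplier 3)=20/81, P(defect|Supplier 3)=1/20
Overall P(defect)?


P(B) = Σ P(B|Aᵢ)×P(Aᵢ)
  11/100×14/81 = 77/4050
  3/25×47/81 = 47/675
  1/20×20/81 = 1/81
Sum = 409/4050

P(defect) = 409/4050 ≈ 10.10%


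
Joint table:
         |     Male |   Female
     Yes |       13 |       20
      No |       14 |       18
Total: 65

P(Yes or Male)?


P(Yes∨Male) = P(Yes) + P(Male) - P(Yes∧Male)
= (33 + 27 - 13)/65 = 47/65

P = 47/65 ≈ 72.31%


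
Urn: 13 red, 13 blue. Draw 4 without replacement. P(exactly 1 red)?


Hypergeometric: C(13,1)×C(13,3)/C(26,4)
= 13×286/14950 = 143/575

P(X=1) = 143/575 ≈ 24.87%


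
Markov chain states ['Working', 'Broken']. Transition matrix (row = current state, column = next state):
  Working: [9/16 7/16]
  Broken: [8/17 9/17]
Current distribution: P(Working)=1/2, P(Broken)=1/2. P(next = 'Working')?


P(next=Working) = Σᵢ P(now=i)×P(i→Working)
= 1/2×9/16 + 1/2×8/17
= 9/32 + 4/17 = 281/544

P = 281/544 ≈ 0.5165


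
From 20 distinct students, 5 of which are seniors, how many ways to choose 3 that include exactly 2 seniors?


Choose 2 of the 5 seniors and 1 of the other 15 students:
C(5,2)×C(15,1) = 10×15 = 150

150


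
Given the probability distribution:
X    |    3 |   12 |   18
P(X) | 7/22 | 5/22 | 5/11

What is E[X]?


E[X] = Σ x·P(X=x)
= (3)×(7/22) + (12)×(5/22) + (18)×(5/11)
= 261/22

E[X] = 261/22


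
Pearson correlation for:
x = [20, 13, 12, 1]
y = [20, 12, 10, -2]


n=4, Σx=46, Σy=40, Σxy=674, Σx²=714, Σy²=648
r = (4×674 - 46×40)/√((4×714 - 46²)(4×648 - 40²))
= 856/√(740×992) = 856/√734080 ≈ 856/856.7847 ≈ 0.9991

r ≈ 0.9991


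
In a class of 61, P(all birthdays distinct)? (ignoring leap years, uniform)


P(all different) = Π(365-i)/365 for i=0..60
= (365/365)×(364/365)×...×(305/365)
= 0.004911

P ≈ 0.0049 ≈ 0.49%


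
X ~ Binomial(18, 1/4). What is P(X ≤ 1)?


P(X ≤ 1) = Σ P(X=i) for i=0..1
P(X=0) = 387420489/68719476736
P(X=1) = 1162261467/34359738368
Sum = 2711943423/68719476736

P(X ≤ 1) = 2711943423/68719476736 ≈ 3.95%


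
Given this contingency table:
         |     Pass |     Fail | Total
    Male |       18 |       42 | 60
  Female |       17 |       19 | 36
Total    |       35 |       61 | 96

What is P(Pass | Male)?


P(Pass | Male) = 18/(18+42) = 18/60 = 3/10

P(Pass|Male) = 3/10 ≈ 30.00%


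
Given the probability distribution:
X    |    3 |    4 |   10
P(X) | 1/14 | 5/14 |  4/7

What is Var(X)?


E[X] = 103/14
E[X²] = 127/2
Var(X) = E[X²] - (E[X])² = 127/2 - 10609/196 = 1837/196

Var(X) = 1837/196 ≈ 9.3724


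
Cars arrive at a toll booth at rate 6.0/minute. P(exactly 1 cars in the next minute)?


Poisson(λ=6.0): P(X=1) = e^(-λ)×λ^k/k!
= e^(-6.0) × 6.0^1 / 1!
≈ 0.002478752177 × 6 / 1 ≈ 0.014873

P(X=1) ≈ 0.014873 ≈ 1.49%


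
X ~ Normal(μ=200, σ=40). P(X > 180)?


z = (180-200)/40 = -0.5
P(X > 180) = 1 - P(Z ≤ -0.5) = 1 - 0.3085 = 0.6915

P(X > 180) ≈ 0.6915


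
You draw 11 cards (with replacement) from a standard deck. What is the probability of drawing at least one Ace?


P(not a Ace) = 48/52 = 12/13
P(none in 11 draws) = (12/13)^11 = 743008370688/1792160394037
P(≥1 Ace) = 1 - 743008370688/1792160394037 = 1049152023349/1792160394037

P = 1049152023349/1792160394037 ≈ 58.54%


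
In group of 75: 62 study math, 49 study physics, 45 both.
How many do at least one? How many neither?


|A∪B| = 62+49-45 = 66
Neither = 75-66 = 9

At least one: 66; Neither: 9


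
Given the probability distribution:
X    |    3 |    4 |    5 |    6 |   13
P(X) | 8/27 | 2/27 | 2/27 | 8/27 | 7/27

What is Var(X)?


E[X] = 181/27
E[X²] = 1625/27
Var(X) = E[X²] - (E[X])² = 1625/27 - 32761/729 = 11114/729

Var(X) = 11114/729 ≈ 15.2455


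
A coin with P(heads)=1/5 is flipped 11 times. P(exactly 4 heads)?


Binomial: P(X=4) = C(11,4)×p^4×(1-p)^7
= 330 × 1/625 × 16384/78125 = 1081344/9765625

P(X=4) = 1081344/9765625 ≈ 11.07%


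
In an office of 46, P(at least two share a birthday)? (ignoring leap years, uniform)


P(all different) = Π(365-i)/365 for i=0..45
= 0.051747
P(match) = 1 - 0.051747 = 0.948253

P ≈ 0.9483 ≈ 94.83%


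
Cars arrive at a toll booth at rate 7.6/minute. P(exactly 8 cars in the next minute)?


Poisson(λ=7.6): P(X=8) = e^(-λ)×λ^k/k!
= e^(-7.6) × 7.6^8 / 8!
≈ 0.0005004514334 × 11130347.8745 / 40320 ≈ 0.138150

P(X=8) ≈ 0.138150 ≈ 13.81%


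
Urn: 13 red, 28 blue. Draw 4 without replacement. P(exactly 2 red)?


Hypergeometric: C(13,2)×C(28,2)/C(41,4)
= 78×378/101270 = 1134/3895

P(X=2) = 1134/3895 ≈ 29.11%


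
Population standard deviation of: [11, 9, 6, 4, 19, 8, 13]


Mean = 70/7 = 10
  (11-10)²=1
  (9-10)²=1
  (6-10)²=16
  (4-10)²=36
  (19-10)²=81
  (8-10)²=4
  (13-10)²=9
Σ(x-μ)² = 148
σ² = 148/7

σ = √(148/7) ≈ 4.5981


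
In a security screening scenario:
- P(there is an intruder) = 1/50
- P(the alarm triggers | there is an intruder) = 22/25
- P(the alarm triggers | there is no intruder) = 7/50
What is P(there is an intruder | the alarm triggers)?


Using Bayes' theorem:
P(A|B) = P(B|A)·P(A) / P(B)

P(the alarm triggers) = 22/25 × 1/50 + 7/50 × 49/50
= 11/625 + 343/2500 = 387/2500

P(there is an intruder|the alarm triggers) = (11/625) / (387/2500) = 44/387

P(there is an intruder|the alarm triggers) = 44/387 ≈ 11.37%


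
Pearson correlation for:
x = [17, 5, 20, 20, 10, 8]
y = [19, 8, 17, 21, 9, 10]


n=6, Σx=80, Σy=84, Σxy=1293, Σx²=1278, Σy²=1336
r = (6×1293 - 80×84)/√((6×1278 - 80²)(6×1336 - 84²))
= 1038/√(1268×960) = 1038/√1217280 ≈ 1038/1103.3041 ≈ 0.9408

r ≈ 0.9408


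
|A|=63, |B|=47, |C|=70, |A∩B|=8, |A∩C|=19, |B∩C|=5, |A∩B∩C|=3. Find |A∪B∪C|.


|A∪B∪C| = 63+47+70-8-19-5+3 = 151

|A∪B∪C| = 151


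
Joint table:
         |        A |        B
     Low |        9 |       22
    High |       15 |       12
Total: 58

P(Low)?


P(Low) = (9+22)/58 = 31/58

P(Low) = 31/58 ≈ 53.45%


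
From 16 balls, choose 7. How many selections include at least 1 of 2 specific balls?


Complement: C(16,7) - C(14,7) = 11440 - 3432 = 8008

8008


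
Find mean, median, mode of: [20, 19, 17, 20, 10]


Sorted: [10, 17, 19, 20, 20]
Mean = 86/5
Median = 19
Freq: {20: 2, 19: 1, 17: 1, 10: 1}
Mode: [20]

Mean=86/5, Median=19, Mode=20


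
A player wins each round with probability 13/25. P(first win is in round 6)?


Geometric: P(X=6) = (1-p)^(k-1)×p = (12/25)^5×13/25 = 3234816/244140625

P(X=6) = 3234816/244140625 ≈ 1.32%


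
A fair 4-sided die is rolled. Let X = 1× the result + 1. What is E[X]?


E[die] = (1+4)/2 = 5/2
E[X] = 1×5/2 + 1 = 7/2

E[X] = 7/2


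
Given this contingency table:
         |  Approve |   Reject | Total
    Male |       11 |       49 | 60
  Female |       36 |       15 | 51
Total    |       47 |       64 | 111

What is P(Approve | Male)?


P(Approve | Male) = 11/(11+49) = 11/60

P(Approve|Male) = 11/60 ≈ 18.33%


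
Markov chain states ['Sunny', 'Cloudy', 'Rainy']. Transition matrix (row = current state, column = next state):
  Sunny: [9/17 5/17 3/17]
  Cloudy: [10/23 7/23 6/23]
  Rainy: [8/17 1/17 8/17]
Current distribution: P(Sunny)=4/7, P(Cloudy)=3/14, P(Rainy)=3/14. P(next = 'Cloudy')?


P(next=Cloudy) = Σᵢ P(now=i)×P(i→Cloudy)
= 4/7×5/17 + 3/14×7/23 + 3/14×1/17
= 20/119 + 3/46 + 3/238 = 673/2737

P = 673/2737 ≈ 0.2459


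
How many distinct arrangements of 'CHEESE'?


Letters: 6, freq: {'C': 1, 'H': 1, 'E': 3, 'S': 1}
6!/(1!×1!×3!×1!) = 720/6 = 120

120


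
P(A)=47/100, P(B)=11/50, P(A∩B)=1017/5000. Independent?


P(A)×P(B) = 517/5000
P(A∩B) = 1017/5000
Not equal → NOT independent

No, not independent


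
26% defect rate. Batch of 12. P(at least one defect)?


P(all good) = (37/50)^12 = 6582952005840035281/244140625000000000000
P(≥1 defect) = 237557672994159964719/244140625000000000000

P = 237557672994159964719/244140625000000000000 ≈ 97.30%


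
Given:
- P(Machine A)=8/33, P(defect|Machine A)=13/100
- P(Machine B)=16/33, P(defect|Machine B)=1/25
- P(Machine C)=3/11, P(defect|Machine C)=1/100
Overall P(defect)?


P(B) = Σ P(B|Aᵢ)×P(Aᵢ)
  13/100×8/33 = 26/825
  1/25×16/33 = 16/825
  1/100×3/11 = 3/1100
Sum = 59/1100

P(defect) = 59/1100 ≈ 5.36%


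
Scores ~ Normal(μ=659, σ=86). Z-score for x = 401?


z = (x - μ)/σ = (401 - 659)/86 = -3.0

z = -3.0


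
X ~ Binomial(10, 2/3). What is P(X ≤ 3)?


P(X ≤ 3) = Σ P(X=i) for i=0..3
P(X=0) = 1/59049
P(X=1) = 20/59049
P(X=2) = 20/6561
P(X=3) = 320/19683
Sum = 43/2187

P(X ≤ 3) = 43/2187 ≈ 1.97%


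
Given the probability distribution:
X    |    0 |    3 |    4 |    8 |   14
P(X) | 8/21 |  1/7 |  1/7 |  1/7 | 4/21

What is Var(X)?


E[X] = 101/21
E[X²] = 1051/21
Var(X) = E[X²] - (E[X])² = 1051/21 - 10201/441 = 11870/441

Var(X) = 11870/441 ≈ 26.9161


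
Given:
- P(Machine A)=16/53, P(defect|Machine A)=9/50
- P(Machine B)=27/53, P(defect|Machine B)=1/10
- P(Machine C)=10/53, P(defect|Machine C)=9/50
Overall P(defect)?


P(B) = Σ P(B|Aᵢ)×P(Aᵢ)
  9/50×16/53 = 72/1325
  1/10×27/53 = 27/530
  9/50×10/53 = 9/265
Sum = 369/2650

P(defect) = 369/2650 ≈ 13.92%


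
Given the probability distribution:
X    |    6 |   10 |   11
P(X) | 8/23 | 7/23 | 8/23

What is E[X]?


E[X] = Σ x·P(X=x)
= (6)×(8/23) + (10)×(7/23) + (11)×(8/23)
= 206/23

E[X] = 206/23


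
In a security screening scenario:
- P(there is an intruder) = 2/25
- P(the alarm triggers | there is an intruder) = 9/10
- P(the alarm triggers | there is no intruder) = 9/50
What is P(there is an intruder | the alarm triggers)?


Using Bayes' theorem:
P(A|B) = P(B|A)·P(A) / P(B)

P(the alarm triggers) = 9/10 × 2/25 + 9/50 × 23/25
= 9/125 + 207/1250 = 297/1250

P(there is an intruder|the alarm triggers) = (9/125) / (297/1250) = 10/33

P(there is an intruder|the alarm triggers) = 10/33 ≈ 30.30%


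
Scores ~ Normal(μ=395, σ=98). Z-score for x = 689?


z = (x - μ)/σ = (689 - 395)/98 = 3.0

z = 3.0


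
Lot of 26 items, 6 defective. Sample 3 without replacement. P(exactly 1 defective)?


Hypergeometric: C(6,1)×C(20,2)/C(26,3)
= 6×190/2600 = 57/130

P(X=1) = 57/130 ≈ 43.85%
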